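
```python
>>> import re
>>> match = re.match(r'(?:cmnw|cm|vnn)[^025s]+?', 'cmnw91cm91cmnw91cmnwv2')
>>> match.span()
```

(0, 5)

Alternation tries branches left to right and keeps the first one that lets the overall match succeed at that position.
`match` is anchored at position 0; if the pattern doesn't fit there, it returns None.
The match spans [0:5] → 'cmnw9'.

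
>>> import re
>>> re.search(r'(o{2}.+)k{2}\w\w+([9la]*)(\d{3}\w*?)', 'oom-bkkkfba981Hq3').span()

(0, 14)

The match spans [0:14] → 'oom-bkkkfba981'.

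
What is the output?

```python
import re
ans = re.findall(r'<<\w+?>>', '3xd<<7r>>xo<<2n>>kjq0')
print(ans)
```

['<<7r>>', '<<2n>>']

Scanning left to right: at [3:9] → '<<7r>>'; at [11:17] → '<<2n>>'.
No capturing groups, so `findall` returns the 2 full match strings.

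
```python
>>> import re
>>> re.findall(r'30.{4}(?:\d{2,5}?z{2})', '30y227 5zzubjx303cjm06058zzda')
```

Pattern: the literal '30', then exactly 4 of any character; then 2 to 5 of a digit (lazy), then exactly 2 of a literal 'z' (non-capturing group).
Since nothing is captured, `findall` lists the 1 matched substring directly.

['303cjm06058zz']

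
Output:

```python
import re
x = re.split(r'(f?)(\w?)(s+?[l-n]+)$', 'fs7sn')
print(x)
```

The pattern matches optionally a literal 'f' (captured); then optionally a word character (captured); then one or more of a literal 's' (lazy), then one or more of a character in [l-n] (captured); then anchored at the end.
Matches to split on: at [2:5] → '7sn'.
The group in the pattern means `split` returns the separators' captures alongside the pieces.

['fs', '', '7', 'sn', '']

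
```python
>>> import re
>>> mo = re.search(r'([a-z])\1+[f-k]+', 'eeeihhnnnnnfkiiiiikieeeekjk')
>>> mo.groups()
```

('e',)

The match spans [0:6] → 'eeeihh'.
Captured: group 1 = 'e'.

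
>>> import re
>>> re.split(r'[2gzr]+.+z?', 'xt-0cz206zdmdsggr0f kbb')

['xt-0c', '']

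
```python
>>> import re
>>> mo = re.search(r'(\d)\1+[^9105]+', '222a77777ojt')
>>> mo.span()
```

(0, 12)

`\1` has to match the exact text group 1 already captured.
`re.search` scans for the first position where the pattern succeeds.
The match spans [0:12] → '222a77777ojt'.
Captured: group 1 = '2'.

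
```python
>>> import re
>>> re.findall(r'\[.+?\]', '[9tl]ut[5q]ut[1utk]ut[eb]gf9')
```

A `+?`/`*?`/`{m,n}?` starts at its minimum and grows only as far as needed for what follows to match.
Matches: at [0:5] → '[9tl]'; at [7:11] → '[5q]'; at [13:19] → '[1utk]'; at [21:25] → '[eb]'.
With no groups in the pattern, `findall` gives back each whole match — 4 here.

['[9tl]', '[5q]', '[1utk]', '[eb]']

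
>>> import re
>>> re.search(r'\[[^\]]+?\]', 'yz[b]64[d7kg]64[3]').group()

'[b]'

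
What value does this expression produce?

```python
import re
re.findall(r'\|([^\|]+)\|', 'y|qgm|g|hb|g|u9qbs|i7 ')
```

['qgm', 'hb', 'u9qbs']

Walking the string: at [1:6] match '|qgm|', group 1 = 'qgm'; at [7:11] match '|hb|', group 1 = 'hb'; at [12:19] match '|u9qbs|', group 1 = 'u9qbs'.
With a single group, `findall` returns only what that group captured — 3 items.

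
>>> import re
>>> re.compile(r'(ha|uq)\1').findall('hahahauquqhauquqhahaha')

['ha', 'uq', 'uq', 'ha']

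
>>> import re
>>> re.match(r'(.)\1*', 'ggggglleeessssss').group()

'ggggg'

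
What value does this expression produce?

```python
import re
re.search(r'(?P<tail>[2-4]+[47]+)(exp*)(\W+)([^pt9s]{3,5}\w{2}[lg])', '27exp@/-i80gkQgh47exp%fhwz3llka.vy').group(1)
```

The match spans [0:15] → '27exp@/-i80gkQg'.
Captured: group 1 = '27', group 2 = 'exp', group 3 = '@/-', group 4 = 'i80gkQg'.

'27'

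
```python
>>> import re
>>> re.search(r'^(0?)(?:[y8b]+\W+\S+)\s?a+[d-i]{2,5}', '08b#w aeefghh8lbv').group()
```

The match spans [0:12] → '08b#w aeefgh'.

'08b#w aeefgh'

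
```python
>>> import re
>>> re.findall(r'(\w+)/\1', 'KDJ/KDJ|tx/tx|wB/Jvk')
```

`\1` has to match the exact text group 1 already captured.
Matches: at [0:7] match 'KDJ/KDJ', group 1 = 'KDJ'; at [8:13] match 'tx/tx', group 1 = 'tx'.
`findall` collects group 1 from each match (2 total).

['KDJ', 'tx']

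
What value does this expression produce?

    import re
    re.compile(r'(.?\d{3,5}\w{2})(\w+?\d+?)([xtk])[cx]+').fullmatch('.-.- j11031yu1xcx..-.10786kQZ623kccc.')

None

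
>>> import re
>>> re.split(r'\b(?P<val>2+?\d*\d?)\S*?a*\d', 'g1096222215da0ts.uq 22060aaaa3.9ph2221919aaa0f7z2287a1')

The pattern matches a word boundary (`\b`, zero-width); then one or more of the literal '2' (lazy), then zero or more of a digit, then optionally a digit (captured as 'val'); then zero or more of a non-whitespace character (lazy), then zero or more of the literal 'a', then a digit.
The `?` after the quantifier makes it lazy — it takes as little as possible before letting the rest of the pattern try.
Matches to split on: at [20:30] → '22060aaaa3'.
With a capturing group present, the delimiter's captured portion is kept in the result list.

['g1096222215da0ts.uq ', '22060', '.9ph2221919aaa0f7z2287a1']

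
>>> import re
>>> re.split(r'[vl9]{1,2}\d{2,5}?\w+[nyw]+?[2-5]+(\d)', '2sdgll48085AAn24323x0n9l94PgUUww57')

['2sdg', '7', '']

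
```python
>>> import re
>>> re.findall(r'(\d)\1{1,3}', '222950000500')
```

['2', '0', '0']

`\1` is not a pattern — it's the concrete string captured by group 1, re-applied verbatim.
Walking the string: at [0:3] match '222', group 1 = '2'; at [5:9] match '0000', group 1 = '0'; at [10:12] match '00', group 1 = '0'.
One capturing group, so `findall` returns just the captured substring from each match — 3 in all.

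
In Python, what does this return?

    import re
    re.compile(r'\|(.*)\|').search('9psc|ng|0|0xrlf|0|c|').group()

'|ng|0|0xrlf|0|c|'

`search` walks the string left to right and returns the first match it finds.
The match spans [4:20] → '|ng|0|0xrlf|0|c|'.
Captured: group 1 = 'ng|0|0xrlf|0|c'.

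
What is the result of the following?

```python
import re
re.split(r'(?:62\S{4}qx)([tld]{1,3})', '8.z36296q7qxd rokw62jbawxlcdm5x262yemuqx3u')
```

The pattern matches the literal '62', then exactly 4 of a non-whitespace character, then the literal 'qx' (non-capturing group); then 1 to 3 of one of [tld] (captured).
Matches to split on: at [4:13] → '6296q7qxd'.
The group in the pattern means `split` returns the separators' captures alongside the pieces.

['8.z3', 'd', ' rokw62jbawxlcdm5x262yemuqx3u']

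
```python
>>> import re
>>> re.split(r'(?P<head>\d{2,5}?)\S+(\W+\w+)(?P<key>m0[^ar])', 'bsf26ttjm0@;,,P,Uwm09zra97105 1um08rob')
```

This matches 2 to 5 of a digit (lazy) (captured as 'head'); then one or more of a non-whitespace character; then one or more of a non-word character, then one or more of a word character (captured); then the literal 'm0', then any character except [ar] (captured as 'key').
Matches to split on: at [3:35] → '26ttjm0@;,,P,Uwm09zra97105 1um08'.
The group in the pattern means `split` returns the separators' captures alongside the pieces.

['bsf', '26', ' 1u', 'm08', 'rob']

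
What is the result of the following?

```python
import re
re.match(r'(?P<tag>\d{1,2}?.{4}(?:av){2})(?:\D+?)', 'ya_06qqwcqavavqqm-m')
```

`re.match` only tries the pattern at the start of the string.
Here position 0 doesn't satisfy it, so the call returns None.

None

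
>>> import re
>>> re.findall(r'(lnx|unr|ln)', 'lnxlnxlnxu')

['lnx', 'lnx', 'lnx']

`|` is ordered: at each position the engine commits to the first alternative that works.
With a single group, `findall` returns only what that group captured — 3 items.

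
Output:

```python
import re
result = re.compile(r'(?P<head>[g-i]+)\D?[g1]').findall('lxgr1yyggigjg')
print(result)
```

['g', 'ggig']

Pattern: one or more of a character in [g-i] (captured as 'head'); then optionally a non-digit, then one of [g1].
Walking the string: at [2:5] match 'gr1', group 1 = 'g'; at [7:13] match 'ggigjg', group 1 = 'ggig'.
With a single group, `findall` returns only what that group captured — 2 items.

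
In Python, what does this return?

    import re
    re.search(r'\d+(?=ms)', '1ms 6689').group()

The positive lookaround only admits positions where the adjacent text matches; those characters stay outside the span.
The match spans [0:1] → '1'.

'1'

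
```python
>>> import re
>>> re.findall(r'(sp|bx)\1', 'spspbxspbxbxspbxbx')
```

['sp', 'bx', 'bx']

`\1` has to match the exact text group 1 already captured.
Because there's exactly one group, `findall` drops the full match and keeps group 1 from each hit.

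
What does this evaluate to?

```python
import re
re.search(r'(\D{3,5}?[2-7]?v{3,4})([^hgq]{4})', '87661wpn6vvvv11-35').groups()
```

Pattern: 3 to 5 of a non-digit (lazy), then optionally a character in [2-7], then 3 to 4 of a literal 'v' (captured); then exactly 4 of any character except [hgq] (captured).
`re.search` tries every starting position until one works.
The match spans [5:17] → 'wpn6vvvv11-3'.
Captured: group 1 = 'wpn6vvvv', group 2 = '11-3'.

('wpn6vvvv', '11-3')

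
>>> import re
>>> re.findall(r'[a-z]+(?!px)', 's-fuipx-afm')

['s', 'fuipx', 'afm']

`(?!…)`/`(?<!…)` only lets a position through if the neighbouring text does NOT match; no characters are consumed.
`findall` yields the raw match text (3 of them) because the pattern has no groups.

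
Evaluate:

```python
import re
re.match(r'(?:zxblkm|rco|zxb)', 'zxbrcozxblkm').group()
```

`re.match` won't scan ahead — the pattern has to work from the very first character.
The match spans [0:3] → 'zxb'.

'zxb'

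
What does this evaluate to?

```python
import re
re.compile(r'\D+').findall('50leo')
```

The pattern matches one or more of a non-digit.
`findall` yields the raw match text (1 of them) because the pattern has no groups.

['leo']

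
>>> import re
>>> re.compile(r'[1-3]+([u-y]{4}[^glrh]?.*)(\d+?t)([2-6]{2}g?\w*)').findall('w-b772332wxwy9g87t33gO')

[('wxwy9g8', '7t', '33gO')]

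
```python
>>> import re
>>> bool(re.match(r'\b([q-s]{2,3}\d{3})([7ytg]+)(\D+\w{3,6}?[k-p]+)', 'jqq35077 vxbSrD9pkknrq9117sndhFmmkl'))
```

The pattern matches a word boundary (`\b`, zero-width); then 2 to 3 of a character in [q-s], then exactly 3 of a digit (captured); then one or more of one of [7ytg] (captured); then one or more of a non-digit, then 3 to 6 of a word character (lazy), then one or more of a character in [k-p] (captured).
`re.match` won't scan ahead — the pattern has to work from the very first character.
Here the string doesn't start with a match, so the call returns None, and `bool(None)` is False.

False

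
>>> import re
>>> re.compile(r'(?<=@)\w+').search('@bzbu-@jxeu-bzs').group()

Lookahead/lookbehind check context without consuming it, so the matched span excludes the asserted characters.
`search` walks the string left to right and returns the first match it finds.
The match spans [1:5] → 'bzbu'.

'bzbu'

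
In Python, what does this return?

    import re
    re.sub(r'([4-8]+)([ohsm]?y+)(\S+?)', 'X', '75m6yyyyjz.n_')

'75mXz.n_'

This matches one or more of a character in [4-8] (captured); then optionally one of [ohsm], then one or more of a literal 'y' (captured); then one or more of a non-whitespace character (lazy) (captured).
With the lazy modifier that quantifier settles for the fewest repetitions that let the rest of the pattern succeed (the atoms after it are unaffected and can still be greedy).
Matches: at [3:9] → '6yyyyj'.
Each match is replaced by 'X'.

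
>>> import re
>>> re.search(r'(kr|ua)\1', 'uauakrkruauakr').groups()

A backreference is literal: `\1` must see the identical characters the first group matched.
Unlike `match`, `search` isn't anchored — it looks for the pattern anywhere in the string.
The match spans [0:4] → 'uaua'.
Captured: group 1 = 'ua'.

('ua',)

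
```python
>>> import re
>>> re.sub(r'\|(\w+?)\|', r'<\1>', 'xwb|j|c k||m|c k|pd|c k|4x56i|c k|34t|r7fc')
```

`\1` in the replacement pulls in group 1's text for each match.

'xwb<j>c k|<m>c k<pd>c k<4x56i>c k<34t>r7fc'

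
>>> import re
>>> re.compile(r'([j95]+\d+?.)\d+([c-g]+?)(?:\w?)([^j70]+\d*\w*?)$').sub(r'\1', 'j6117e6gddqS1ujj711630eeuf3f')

Because the quantifier is non-greedy, it stops expanding at the earliest point where the rest of the pattern can succeed.
The replacement refers to a captured group, so each match is rewritten using its own captured text.

'j61'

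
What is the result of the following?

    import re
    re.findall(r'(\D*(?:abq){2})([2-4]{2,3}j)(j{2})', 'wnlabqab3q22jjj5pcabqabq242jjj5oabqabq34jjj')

[('pcabqabq', '242j', 'jj'), ('oabqabq', '34j', 'jj')]

Multiple groups make `findall` return tuples — one 3-tuple for each match.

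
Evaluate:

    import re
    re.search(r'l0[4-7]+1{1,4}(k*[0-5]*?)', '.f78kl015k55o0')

Pattern: the literal 'l0', then one or more of a character in [4-7], then 1 to 4 of a literal '1'; then zero or more of a literal 'k', then zero or more of a character in [0-5] (lazy) (captured).
`search` walks the string left to right and returns the first match it finds.
Here the pattern never matches, so the call returns None.

None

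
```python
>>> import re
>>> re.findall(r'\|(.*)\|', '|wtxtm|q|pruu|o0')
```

One capturing group, so `findall` returns just the captured substring from the one match — 1 in all.

['wtxtm|q|pruu']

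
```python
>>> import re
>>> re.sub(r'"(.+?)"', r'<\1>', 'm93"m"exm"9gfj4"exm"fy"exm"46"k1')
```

'm93<m>exm<9gfj4>exm<fy>exm<46>k1'

Each match is replaced using the text its own group 1 captured.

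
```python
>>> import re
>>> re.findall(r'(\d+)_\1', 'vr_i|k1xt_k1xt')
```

A backreference is literal: `\1` must see the identical characters the first group matched.
One capturing group, so `findall` returns just the captured substring from each match — 0 in all.
Nothing in the string satisfies the pattern, so the list is empty.

[]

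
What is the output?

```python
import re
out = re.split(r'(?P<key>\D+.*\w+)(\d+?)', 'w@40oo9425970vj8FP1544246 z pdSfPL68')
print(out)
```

This matches one or more of a non-digit, then zero or more of any character, then one or more of a word character (captured as 'key'); then one or more of a digit (lazy) (captured).
Matches to split on: at [0:36] → 'w@40oo9425970vj8FP1544246 z pdSfPL68'.
Because the pattern has a capturing group, `split` also inserts each captured text between the pieces.

['', 'w@40oo9425970vj8FP1544246 z pdSfPL6', '8', '']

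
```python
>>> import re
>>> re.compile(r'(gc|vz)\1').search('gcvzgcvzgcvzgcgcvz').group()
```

A backreference is literal: `\1` must see the identical characters the first group matched.
`re.search` tries every starting position until one works.
The match spans [12:16] → 'gcgc'.
Captured: group 1 = 'gc'.

'gcgc'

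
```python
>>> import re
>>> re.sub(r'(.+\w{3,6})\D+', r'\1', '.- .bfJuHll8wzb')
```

This matches one or more of any character, then 3 to 6 of a word character (captured); then one or more of a non-digit.
`\1` in the replacement pulls in group 1's text for each match.

'.- .bfJuHll8wz'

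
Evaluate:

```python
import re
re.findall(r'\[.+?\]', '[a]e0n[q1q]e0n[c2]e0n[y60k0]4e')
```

A `+?`/`*?`/`{m,n}?` starts at its minimum and grows only as far as needed for what follows to match.
Matches: at [0:3] → '[a]'; at [6:11] → '[q1q]'; at [14:18] → '[c2]'; at [21:28] → '[y60k0]'.
`findall` yields the raw match text (4 of them) because the pattern has no groups.

['[a]', '[q1q]', '[c2]', '[y60k0]']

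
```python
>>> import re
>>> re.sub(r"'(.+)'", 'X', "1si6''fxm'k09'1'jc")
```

'1si6Xjc'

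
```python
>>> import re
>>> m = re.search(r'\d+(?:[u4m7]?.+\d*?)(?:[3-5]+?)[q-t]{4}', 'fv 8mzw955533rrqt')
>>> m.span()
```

(3, 17)

The match spans [3:17] → '8mzw955533rrqt'.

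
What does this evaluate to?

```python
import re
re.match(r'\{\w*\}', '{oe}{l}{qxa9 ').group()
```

'{oe}'

`re.match` only tries the pattern at the start of the string.
The match spans [0:4] → '{oe}'.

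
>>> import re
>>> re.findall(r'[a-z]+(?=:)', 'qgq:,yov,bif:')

['qgq', 'bif']

Because the assertion is zero-width, the text it checks is not consumed and won't appear in the result.
Matches: at [0:3] → 'qgq'; at [9:12] → 'bif'.
With no groups in the pattern, `findall` gives back each whole match — 2 here.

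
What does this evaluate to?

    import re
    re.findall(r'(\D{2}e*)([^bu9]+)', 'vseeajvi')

[('vsee', 'ajvi')]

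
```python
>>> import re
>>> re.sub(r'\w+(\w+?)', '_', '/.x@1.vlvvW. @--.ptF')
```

'/.x@1._. @--._'

Pattern: one or more of a word character; then one or more of a word character (lazy) (captured).
Matches: at [6:11] → 'vlvvW'; at [17:20] → 'ptF'.
`sub` substitutes '_' at each match site.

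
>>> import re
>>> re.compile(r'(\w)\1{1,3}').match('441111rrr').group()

'44'

The backreference `\1` re-matches whatever the first group consumed, character for character.
`match` is anchored at position 0; if the pattern doesn't fit there, it returns None.
The match spans [0:2] → '44'.
Captured: group 1 = '4'.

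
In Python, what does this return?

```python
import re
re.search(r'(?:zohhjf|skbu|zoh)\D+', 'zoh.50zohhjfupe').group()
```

The match spans [0:4] → 'zoh.'.

'zoh.'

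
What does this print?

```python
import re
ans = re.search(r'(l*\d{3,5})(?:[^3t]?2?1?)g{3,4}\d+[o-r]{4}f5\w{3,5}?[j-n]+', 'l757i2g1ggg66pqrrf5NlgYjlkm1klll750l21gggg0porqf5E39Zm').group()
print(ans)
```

lll750l21gggg0porqf5E39Zm

The match spans [29:54] → 'lll750l21gggg0porqf5E39Zm'.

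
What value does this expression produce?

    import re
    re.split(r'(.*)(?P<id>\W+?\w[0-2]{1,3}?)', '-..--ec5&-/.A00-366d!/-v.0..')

['', '-..--ec5&-/', '.A0', '0-366d!/-v.0..']

Pattern: zero or more of any character (captured); then one or more of a non-word character (lazy), then a word character, then 1 to 3 of a character in [0-2] (lazy) (captured as 'id').
With the lazy modifier that quantifier settles for the fewest repetitions that let the rest of the pattern succeed (the atoms after it are unaffected and can still be greedy).
Matches to split on: at [0:14] → '-..--ec5&-/.A0'.
Because the pattern has a capturing group, `split` also inserts each captured text between the pieces.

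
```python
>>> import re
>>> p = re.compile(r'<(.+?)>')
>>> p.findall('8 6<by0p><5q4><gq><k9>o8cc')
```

The `?` after the quantifier makes it lazy — it takes as little as possible before letting the rest of the pattern try.
`findall` collects group 1 from each match (4 total).

['by0p', '5q4', 'gq', 'k9']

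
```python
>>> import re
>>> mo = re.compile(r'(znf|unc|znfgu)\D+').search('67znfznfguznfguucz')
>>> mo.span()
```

Unlike `match`, `search` isn't anchored — it looks for the pattern anywhere in the string.
The match spans [2:18] → 'znfznfguznfguucz'.
Captured: group 1 = 'znf'.

(2, 18)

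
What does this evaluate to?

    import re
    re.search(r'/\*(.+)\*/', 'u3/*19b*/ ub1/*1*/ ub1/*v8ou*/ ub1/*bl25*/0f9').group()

The match spans [2:42] → '/*19b*/ ub1/*1*/ ub1/*v8ou*/ ub1/*bl25*/'.

'/*19b*/ ub1/*1*/ ub1/*v8ou*/ ub1/*bl25*/'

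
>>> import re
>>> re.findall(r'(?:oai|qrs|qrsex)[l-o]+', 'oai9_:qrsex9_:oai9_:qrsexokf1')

Walking the string: at [20:26] → 'qrsexo'.
No capturing groups, so `findall` returns the 1 full match string.

['qrsexo']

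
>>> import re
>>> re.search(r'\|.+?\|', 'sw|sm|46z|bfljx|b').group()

'|sm|'

A `+?`/`*?`/`{m,n}?` starts at its minimum and grows only as far as needed for what follows to match.
`search` walks the string left to right and returns the first match it finds.
The match spans [2:6] → '|sm|'.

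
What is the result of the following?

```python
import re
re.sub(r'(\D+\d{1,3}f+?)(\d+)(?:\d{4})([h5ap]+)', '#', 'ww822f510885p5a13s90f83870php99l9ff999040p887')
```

'#13#99#887'

Pattern: one or more of a non-digit, then 1 to 3 of a digit, then one or more of a literal 'f' (lazy) (captured); then one or more of a digit (captured); then exactly 4 of a digit (non-capturing group); then one or more of one of [h5ap] (captured).
Each match is replaced by '#'.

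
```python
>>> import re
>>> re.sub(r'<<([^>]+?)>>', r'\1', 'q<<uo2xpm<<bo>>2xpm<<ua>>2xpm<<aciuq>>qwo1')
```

'quo2xpm<<bo2xpmua2xpmaciuqqwo1'

Matches: at [1:15] → '<<uo2xpm<<bo>>'; at [19:25] → '<<ua>>'; at [29:38] → '<<aciuq>>'.
`\1` in the replacement pulls in group 1's text for each match.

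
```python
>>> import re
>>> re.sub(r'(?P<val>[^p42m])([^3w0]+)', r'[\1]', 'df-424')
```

'[d]'

Each match is replaced using the text its own group 1 captured.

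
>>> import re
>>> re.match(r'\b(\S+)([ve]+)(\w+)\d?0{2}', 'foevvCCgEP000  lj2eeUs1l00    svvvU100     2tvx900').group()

'foevvCCgEP000'

`match` is anchored at position 0; if the pattern doesn't fit there, it returns None.
The match spans [0:13] → 'foevvCCgEP000'.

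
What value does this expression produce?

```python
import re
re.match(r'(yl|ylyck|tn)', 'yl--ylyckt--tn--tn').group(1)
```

'yl'

The match spans [0:2] → 'yl'.
Captured: group 1 = 'yl'.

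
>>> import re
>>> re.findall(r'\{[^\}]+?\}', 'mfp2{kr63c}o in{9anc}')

['{kr63c}', '{9anc}']

Walking the string: at [4:11] → '{kr63c}'; at [15:21] → '{9anc}'.
`findall` yields the raw match text (2 of them) because the pattern has no groups.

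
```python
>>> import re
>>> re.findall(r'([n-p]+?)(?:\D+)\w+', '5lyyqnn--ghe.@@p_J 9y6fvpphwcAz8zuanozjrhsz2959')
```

['n']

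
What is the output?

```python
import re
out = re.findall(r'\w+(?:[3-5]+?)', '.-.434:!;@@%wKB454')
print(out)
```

Pattern: one or more of a word character; then one or more of a character in [3-5] (lazy) (non-capturing group).
Walking the string: at [3:6] → '434'; at [12:18] → 'wKB454'.
`findall` yields the raw match text (2 of them) because the pattern has no groups.

['434', 'wKB454']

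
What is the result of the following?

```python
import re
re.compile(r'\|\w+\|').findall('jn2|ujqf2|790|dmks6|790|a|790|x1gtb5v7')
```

['|ujqf2|', '|dmks6|', '|a|']

Scanning left to right: at [3:10] → '|ujqf2|'; at [13:20] → '|dmks6|'; at [23:26] → '|a|'.
No capturing groups, so `findall` returns the 3 full match strings.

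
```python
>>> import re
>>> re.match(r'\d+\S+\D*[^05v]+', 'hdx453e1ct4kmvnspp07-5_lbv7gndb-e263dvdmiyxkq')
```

`match` is anchored at position 0; if the pattern doesn't fit there, it returns None.
Here position 0 doesn't satisfy it, so the call returns None.

None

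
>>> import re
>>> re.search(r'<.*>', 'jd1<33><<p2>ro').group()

The match spans [3:12] → '<33><<p2>'.

'<33><<p2>'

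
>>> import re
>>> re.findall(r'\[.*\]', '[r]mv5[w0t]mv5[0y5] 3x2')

['[r]mv5[w0t]mv5[0y5]']

Matches: at [0:19] → '[r]mv5[w0t]mv5[0y5]'.
Since nothing is captured, `findall` lists the 1 matched substring directly.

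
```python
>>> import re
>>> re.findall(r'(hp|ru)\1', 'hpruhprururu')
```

['ru']

`\1` is not a pattern — it's the concrete string captured by group 1, re-applied verbatim.
One capturing group, so `findall` returns just the captured substring from the one match — 1 in all.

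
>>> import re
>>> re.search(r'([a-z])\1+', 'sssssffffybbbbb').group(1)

's'

The match spans [0:5] → 'sssss'.
Captured: group 1 = 's'.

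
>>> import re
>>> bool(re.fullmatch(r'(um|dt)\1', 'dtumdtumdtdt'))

`re.fullmatch` requires the pattern to consume the entire string.
Here the string isn't matched end-to-end, so the call returns None, and `bool(None)` is False.

False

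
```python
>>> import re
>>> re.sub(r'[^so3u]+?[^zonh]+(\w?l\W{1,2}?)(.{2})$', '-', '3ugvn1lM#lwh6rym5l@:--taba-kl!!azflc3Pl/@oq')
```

Every occurrence is swapped for '-'.

'3u-'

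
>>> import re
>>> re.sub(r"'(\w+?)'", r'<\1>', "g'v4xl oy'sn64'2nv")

Matches: at [9:15] → "'sn64'".
Each match is replaced using the text its own group 1 captured.

"g'v4xl oy<sn64>2nv"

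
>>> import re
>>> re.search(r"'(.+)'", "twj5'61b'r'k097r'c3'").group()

`search` walks the string left to right and returns the first match it finds.
The match spans [4:20] → "'61b'r'k097r'c3'".
Captured: group 1 = "61b'r'k097r'c3".

"'61b'r'k097r'c3'"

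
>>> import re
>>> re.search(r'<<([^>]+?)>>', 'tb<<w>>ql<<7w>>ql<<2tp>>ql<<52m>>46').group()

'<<w>>'

The match spans [2:7] → '<<w>>'.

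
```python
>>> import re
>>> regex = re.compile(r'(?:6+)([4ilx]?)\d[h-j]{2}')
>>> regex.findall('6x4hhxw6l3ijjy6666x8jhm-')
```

['x', 'l', 'x']

Pattern: one or more of a literal '6' (non-capturing group); then optionally one of [4ilx] (captured); then a digit, then exactly 2 of a character in [h-j].
Matches: at [0:5] match '6x4hh', group 1 = 'x'; at [7:12] match '6l3ij', group 1 = 'l'; at [14:22] match '6666x8jh', group 1 = 'x'.
Because there's exactly one group, `findall` drops the full match and keeps group 1 from each hit.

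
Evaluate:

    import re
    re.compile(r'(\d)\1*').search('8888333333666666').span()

(0, 4)

`\1` has to match the exact text group 1 already captured.
`re.search` tries every starting position until one works.
The match spans [0:4] → '8888'.
Captured: group 1 = '8'.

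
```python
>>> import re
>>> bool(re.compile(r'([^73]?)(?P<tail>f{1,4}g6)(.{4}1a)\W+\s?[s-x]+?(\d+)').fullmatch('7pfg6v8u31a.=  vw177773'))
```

False

For `fullmatch`, every character of the input must be accounted for by the pattern.
Here the string isn't matched end-to-end, so the call returns None, and `bool(None)` is False.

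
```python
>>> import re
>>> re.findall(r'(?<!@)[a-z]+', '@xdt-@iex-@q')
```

The negative lookahead/lookbehind blocks any match where the forbidden context is present.
No capturing groups, so `findall` returns the 2 full match strings.

['dt', 'ex']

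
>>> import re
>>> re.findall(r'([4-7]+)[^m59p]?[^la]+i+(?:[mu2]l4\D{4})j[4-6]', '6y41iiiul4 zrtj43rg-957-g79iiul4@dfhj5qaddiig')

['6', '57']

This matches one or more of a character in [4-7] (captured); then optionally any character except [m59p], then one or more of any character except [la], then one or more of a literal 'i'; then one of [mu2], then the literal 'l4', then exactly 4 of a non-digit (non-capturing group); then a literal 'j', then a character in [4-6].
Walking the string: at [0:16] match '6y41iiiul4 zrtj4', group 1 = '6'; at [21:38] match '57-g79iiul4@dfhj5', group 1 = '57'.
`findall` collects group 1 from each match (2 total).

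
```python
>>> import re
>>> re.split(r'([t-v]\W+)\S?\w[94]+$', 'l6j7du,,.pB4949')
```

['l6j7d', 'u,,.', '']

`re.split` interleaves the captured-group text with the surrounding fragments.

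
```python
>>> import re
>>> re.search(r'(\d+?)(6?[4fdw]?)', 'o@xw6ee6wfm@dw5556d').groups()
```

('6', '')

The match spans [4:5] → '6'.
Captured: group 1 = '6', group 2 = ''.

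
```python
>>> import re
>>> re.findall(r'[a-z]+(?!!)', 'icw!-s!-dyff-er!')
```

['ic', 'dyff', 'e']

A negative assertion filters positions out without eating any characters.
Matches: at [0:2] → 'ic'; at [8:12] → 'dyff'; at [13:14] → 'e'.
With no groups in the pattern, `findall` gives back each whole match — 3 here.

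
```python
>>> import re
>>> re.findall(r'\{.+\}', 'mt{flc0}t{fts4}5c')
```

['{flc0}t{fts4}']

No capturing groups, so `findall` returns the 1 full match string.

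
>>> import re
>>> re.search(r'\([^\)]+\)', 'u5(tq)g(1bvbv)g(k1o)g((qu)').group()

`search` walks the string left to right and returns the first match it finds.
The match spans [2:6] → '(tq)'.

'(tq)'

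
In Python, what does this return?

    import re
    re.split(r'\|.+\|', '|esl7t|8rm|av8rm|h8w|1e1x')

['', '1e1x']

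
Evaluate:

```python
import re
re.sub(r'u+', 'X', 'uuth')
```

'Xth'

The pattern matches one or more of a literal 'u'.
Matches: at [0:2] → 'uu'.
Each match is replaced by 'X'.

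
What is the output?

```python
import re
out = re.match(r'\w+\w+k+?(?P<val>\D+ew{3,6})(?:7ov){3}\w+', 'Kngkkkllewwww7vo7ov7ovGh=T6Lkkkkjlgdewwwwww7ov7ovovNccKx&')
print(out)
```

The pattern matches one or more of a word character, then one or more of a word character, then one or more of the literal 'k' (lazy); then one or more of a non-digit, then the literal 'e', then 3 to 6 of a literal 'w' (captured as 'val'); then the literal '7ov' repeated 3 times, then one or more of a word character.
`match` is anchored at position 0; if the pattern doesn't fit there, it returns None.
Here the string doesn't start with a match, so the call returns None.

None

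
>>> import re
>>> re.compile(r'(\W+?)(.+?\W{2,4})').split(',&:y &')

With a capturing group present, the delimiter's captured portion is kept in the result list.

['', ',', '&:y &', '']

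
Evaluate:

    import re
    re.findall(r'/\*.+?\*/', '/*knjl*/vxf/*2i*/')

['/*knjl*/', '/*2i*/']

Walking the string: at [0:8] → '/*knjl*/'; at [11:17] → '/*2i*/'.
With no groups in the pattern, `findall` gives back each whole match — 2 here.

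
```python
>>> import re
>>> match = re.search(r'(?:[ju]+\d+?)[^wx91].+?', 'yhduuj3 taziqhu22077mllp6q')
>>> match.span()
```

The pattern matches one or more of one of [ju], then one or more of a digit (lazy) (non-capturing group); then any character except [wx91], then one or more of any character (lazy).
The `?` after the quantifier makes it lazy — it takes as little as possible before letting the rest of the pattern try.
Unlike `match`, `search` isn't anchored — it looks for the pattern anywhere in the string.
The match spans [3:9] → 'uuj3 t'.

(3, 9)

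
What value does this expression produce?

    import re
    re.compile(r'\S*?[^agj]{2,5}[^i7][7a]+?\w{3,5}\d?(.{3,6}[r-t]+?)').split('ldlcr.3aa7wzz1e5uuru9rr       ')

['', 'e5uur', 'u9rr       ']

Pattern: zero or more of a non-whitespace character (lazy), then 2 to 5 of any character except [agj], then any character except [i7]; then one or more of one of [7a] (lazy); then 3 to 5 of a word character, then optionally a digit; then 3 to 6 of any character, then one or more of a character in [r-t] (lazy) (captured).
The `?` after the quantifier makes it lazy — it takes as little as possible before letting the rest of the pattern try.
Matches to split on: at [0:19] → 'ldlcr.3aa7wzz1e5uur'.
`re.split` interleaves the captured-group text with the surrounding fragments.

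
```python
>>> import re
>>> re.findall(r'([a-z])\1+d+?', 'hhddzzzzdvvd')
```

['h', 'z', 'v']

`\1` has to match the exact text group 1 already captured.
Matches: at [0:3] match 'hhd', group 1 = 'h'; at [4:9] match 'zzzzd', group 1 = 'z'; at [9:12] match 'vvd', group 1 = 'v'.
`findall` collects group 1 from each match (3 total).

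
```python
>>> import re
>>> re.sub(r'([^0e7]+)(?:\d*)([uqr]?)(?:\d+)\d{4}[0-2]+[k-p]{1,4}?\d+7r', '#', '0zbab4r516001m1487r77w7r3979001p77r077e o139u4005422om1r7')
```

'0#77#077e o139u4005422om1r7'

Pattern: one or more of any character except [0e7] (captured); then zero or more of a digit (non-capturing group); then optionally one of [uqr] (captured); then one or more of a digit (non-capturing group); then exactly 4 of a digit, then one or more of a character in [0-2], then 1 to 4 of a character in [k-p] (lazy); then one or more of a digit, then the literal '7r'.
Matches: at [1:19] → 'zbab4r516001m1487r'; at [21:35] → 'w7r3979001p77r'.
`sub` substitutes '#' at each match site.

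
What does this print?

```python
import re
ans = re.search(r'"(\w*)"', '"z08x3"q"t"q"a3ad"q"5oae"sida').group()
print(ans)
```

The match spans [0:7] → '"z08x3"'.

"z08x3"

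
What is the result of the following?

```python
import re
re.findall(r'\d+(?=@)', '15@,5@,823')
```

['15', '5']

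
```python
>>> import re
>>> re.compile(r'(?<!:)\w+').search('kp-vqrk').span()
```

(0, 2)

A negative assertion filters positions out without eating any characters.
The match spans [0:2] → 'kp'.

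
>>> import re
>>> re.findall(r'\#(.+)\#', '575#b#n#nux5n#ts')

Scanning left to right: at [3:14] match '#b#n#nux5n#', group 1 = 'b#n#nux5n'.
With a single group, `findall` returns only what that group captured — 1 item.

['b#n#nux5n']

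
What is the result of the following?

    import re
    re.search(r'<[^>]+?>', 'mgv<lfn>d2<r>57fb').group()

`re.search` scans for the first position where the pattern succeeds.
The match spans [3:8] → '<lfn>'.

'<lfn>'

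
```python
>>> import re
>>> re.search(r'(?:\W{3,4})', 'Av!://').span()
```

(2, 6)

The match spans [2:6] → '!://'.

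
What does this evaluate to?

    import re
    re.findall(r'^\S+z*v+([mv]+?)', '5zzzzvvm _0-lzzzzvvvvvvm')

['m']

The pattern matches anchored at the start of the string; then one or more of a non-whitespace character; then zero or more of the literal 'z', then one or more of the literal 'v'; then one or more of one of [mv] (lazy) (captured).
Walking the string: at [0:8] match '5zzzzvvm', group 1 = 'm'.
One capturing group, so `findall` returns just the captured substring from the one match — 1 in all.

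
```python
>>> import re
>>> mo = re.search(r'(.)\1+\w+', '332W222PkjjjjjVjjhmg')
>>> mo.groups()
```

('3',)

The match spans [0:20] → '332W222PkjjjjjVjjhmg'.
Captured: group 1 = '3'.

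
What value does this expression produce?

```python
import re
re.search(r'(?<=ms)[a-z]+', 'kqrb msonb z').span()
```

(7, 10)

The lookaround is zero-width — it requires the adjacent text to match without consuming it, so the asserted text isn't part of the match.
The match spans [7:10] → 'onb'.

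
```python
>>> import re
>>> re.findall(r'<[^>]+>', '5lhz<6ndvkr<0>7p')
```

['<6ndvkr<0>']

Matches: at [4:14] → '<6ndvkr<0>'.
No capturing groups, so `findall` returns the 1 full match string.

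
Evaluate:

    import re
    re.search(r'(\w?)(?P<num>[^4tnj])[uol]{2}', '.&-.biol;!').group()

'biol'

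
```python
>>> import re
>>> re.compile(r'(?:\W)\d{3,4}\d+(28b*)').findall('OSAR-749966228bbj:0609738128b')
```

The pattern matches a non-word character (non-capturing group); then 3 to 4 of a digit, then one or more of a digit; then the literal '28', then zero or more of the literal 'b' (captured).
With a single group, `findall` returns only what that group captured — 2 items.

['28bb', '28b']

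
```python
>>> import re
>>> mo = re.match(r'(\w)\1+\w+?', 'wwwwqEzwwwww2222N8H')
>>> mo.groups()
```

('w',)

After group 1 captures some text, `\1` only succeeds where that same text appears again.
`match` is anchored at position 0; if the pattern doesn't fit there, it returns None.
The match spans [0:5] → 'wwwwq'.
Captured: group 1 = 'w'.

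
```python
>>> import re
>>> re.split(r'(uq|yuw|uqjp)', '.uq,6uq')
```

Matches to split on: at [1:3] → 'uq'; at [5:7] → 'uq'.
The group in the pattern means `split` returns the separators' captures alongside the pieces.

['.', 'uq', ',6', 'uq', '']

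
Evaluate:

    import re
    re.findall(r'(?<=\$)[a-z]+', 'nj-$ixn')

['ixn']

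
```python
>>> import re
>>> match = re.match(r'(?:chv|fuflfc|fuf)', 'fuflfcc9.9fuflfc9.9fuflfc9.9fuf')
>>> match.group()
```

'fuflfc'

`match` is anchored at position 0; if the pattern doesn't fit there, it returns None.
The match spans [0:6] → 'fuflfc'.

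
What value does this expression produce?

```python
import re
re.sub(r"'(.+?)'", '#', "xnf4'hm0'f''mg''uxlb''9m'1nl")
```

'xnf4#f###1nl'

The `?` after the quantifier makes it lazy — it takes as little as possible before letting the rest of the pattern try.
Matches: at [4:9] → "'hm0'"; at [10:15] → "''mg'"; at [15:21] → "'uxlb'"; at [21:25] → "'9m'".
`sub` substitutes '#' at each match site.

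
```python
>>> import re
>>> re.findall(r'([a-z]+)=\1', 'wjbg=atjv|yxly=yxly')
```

The backreference `\1` re-matches whatever the first group consumed, character for character.
Scanning left to right: at [10:19] match 'yxly=yxly', group 1 = 'yxly'.
`findall` collects group 1 from the one match (1 total).

['yxly']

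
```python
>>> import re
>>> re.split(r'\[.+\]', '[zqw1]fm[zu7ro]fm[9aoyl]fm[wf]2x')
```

['', '2x']

Matches to split on: at [0:30] → '[zqw1]fm[zu7ro]fm[9aoyl]fm[wf]'.
Each match becomes a cut point; 2 segments remain.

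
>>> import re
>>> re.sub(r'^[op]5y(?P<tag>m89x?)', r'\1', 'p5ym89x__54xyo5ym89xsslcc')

'm89x__54xyo5ym89xsslcc'

Pattern: anchored at the start of the string; then one of [op], then the literal '5y'; then the literal 'm89', then optionally the literal 'x' (captured as 'tag').
Matches: at [0:7] → 'p5ym89x'.
`\1` in the replacement pulls in group 1's text for each match.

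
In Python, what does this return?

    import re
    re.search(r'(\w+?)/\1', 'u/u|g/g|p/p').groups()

The backreference `\1` re-matches whatever the first group consumed, character for character.
`re.search` scans for the first position where the pattern succeeds.
The match spans [0:3] → 'u/u'.
Captured: group 1 = 'u'.

('u',)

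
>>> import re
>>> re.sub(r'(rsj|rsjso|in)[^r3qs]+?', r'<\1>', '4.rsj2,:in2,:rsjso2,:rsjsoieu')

Matches: at [2:6] → 'rsj2'; at [8:11] → 'in2'; at [13:19] → 'rsjso2'; at [21:27] → 'rsjsoi'.
`\1` in the replacement pulls in group 1's text for each match.

'4.<rsj>,:<in>,:<rsjso>,:<rsjso>eu'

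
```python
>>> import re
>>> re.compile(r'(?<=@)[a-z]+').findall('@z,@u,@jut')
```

['z', 'u', 'jut']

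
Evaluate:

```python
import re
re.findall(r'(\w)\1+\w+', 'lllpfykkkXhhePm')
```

['l']

`\1` has to match the exact text group 1 already captured.
`findall` collects group 1 from the one match (1 total).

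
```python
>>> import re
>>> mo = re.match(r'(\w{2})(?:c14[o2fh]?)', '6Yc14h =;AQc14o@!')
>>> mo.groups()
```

('6Y',)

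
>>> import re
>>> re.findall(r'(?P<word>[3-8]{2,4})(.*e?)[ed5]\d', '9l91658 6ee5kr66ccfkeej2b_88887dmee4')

[('658', ' 6ee5kr66ccfkeej2b_88887dme')]

Multiple groups make `findall` return tuples — one 2-tuple for the one match.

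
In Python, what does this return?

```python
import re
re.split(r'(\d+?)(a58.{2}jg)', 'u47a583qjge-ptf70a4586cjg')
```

['u', '47', 'a583qjg', 'e-ptf70a4586cjg']

This matches one or more of a digit (lazy) (captured); then the literal 'a58', then exactly 2 of any character, then the literal 'jg' (captured).
Matches to split on: at [1:10] → '47a583qjg'.
Because the pattern has a capturing group, `split` also inserts each captured text between the pieces.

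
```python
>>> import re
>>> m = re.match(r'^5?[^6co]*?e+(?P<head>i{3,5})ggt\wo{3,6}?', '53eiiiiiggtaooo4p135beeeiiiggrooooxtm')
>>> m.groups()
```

This matches anchored at the start of the string; then optionally the literal '5', then zero or more of any character except [6co] (lazy), then one or more of a literal 'e'; then 3 to 5 of a literal 'i' (captured as 'head'); then the literal 'ggt', then a word character, then 3 to 6 of the literal 'o' (lazy).
With `match`, the pattern is implicitly anchored at the beginning.
The match spans [0:15] → '53eiiiiiggtaooo'.
Captured: group 1 = 'iiiii'.

('iiiii',)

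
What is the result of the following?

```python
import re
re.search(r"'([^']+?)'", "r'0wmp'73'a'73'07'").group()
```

"'0wmp'"

`re.search` scans for the first position where the pattern succeeds.
The match spans [1:7] → "'0wmp'".
Captured: group 1 = '0wmp'.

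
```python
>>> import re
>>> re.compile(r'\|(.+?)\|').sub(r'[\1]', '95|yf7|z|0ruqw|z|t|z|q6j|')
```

'95[yf7]z[0ruqw]z[t]z[q6j]'

With the lazy modifier that quantifier settles for the fewest repetitions that let the rest of the pattern succeed (the atoms after it are unaffected and can still be greedy).
Matches: at [2:7] → '|yf7|'; at [8:15] → '|0ruqw|'; at [16:19] → '|t|'; at [20:25] → '|q6j|'.
`\1` in the replacement pulls in group 1's text for each match.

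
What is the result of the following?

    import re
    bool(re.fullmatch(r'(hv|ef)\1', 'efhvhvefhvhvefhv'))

False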